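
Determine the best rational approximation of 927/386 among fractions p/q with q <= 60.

12/5

Expand x = 927/386 as a continued fraction with the Euclidean algorithm:
  927 = 2*386 + 155, so a_0 = 2.
  386 = 2*155 + 76, so a_1 = 2.
  155 = 2*76 + 3, so a_2 = 2.
  76 = 25*3 + 1, so a_3 = 25.
  3 = 3*1 + 0, so a_4 = 3.
so x = [2; 2, 2, 25, 3].
Convergents (p_i = a_i*p_{i-1} + p_{i-2}, q_i = a_i*q_{i-1} + q_{i-2} with p_{-2}=0, p_{-1}=1, q_{-2}=1, q_{-1}=0), until the denominator exceeds 60:
  i=0: a_0=2, p_0 = 2*1 + 0 = 2, q_0 = 2*0 + 1 = 1.
  i=1: a_1=2, p_1 = 2*2 + 1 = 5, q_1 = 2*1 + 0 = 2.
  i=2: a_2=2, p_2 = 2*5 + 2 = 12, q_2 = 2*2 + 1 = 5.
  i=3: a_3=25, p_3 = 25*12 + 5 = 305, q_3 = 25*5 + 2 = 127.
q_3 = 127 > 60, so the last convergent with denominator <= 60 is p_2/q_2 = 12/5.
The closest fraction with denominator <= 60 is either p_2/q_2 or the intermediate fraction (k*p_2 + p_1)/(k*q_2 + q_1) with the largest k >= 1 whose denominator stays <= 60; these approach x as k grows, and every other convergent or intermediate fraction in range is farther away.
Largest k: floor((60 - q_1)/q_2) = floor((60 - 2)/5) = 11.
That gives (11*12 + 5)/(11*5 + 2) = 137/57.
Compare the errors: |x - 12/5| = |927*5 - 12*386|/(386*5) = 3/1930, and |x - 137/57| = |927*57 - 137*386|/(386*57) = 43/22002.
Cross-multiplying, 3*22002 = 66006 < 82990 = 43*1930, so 3/1930 is smaller: the convergent 12/5 is closer to x than 137/57.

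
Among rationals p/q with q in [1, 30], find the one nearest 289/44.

197/30

Expand x = 289/44 as a continued fraction with the Euclidean algorithm:
  289 = 6*44 + 25, so a_0 = 6.
  44 = 1*25 + 19, so a_1 = 1.
  25 = 1*19 + 6, so a_2 = 1.
  19 = 3*6 + 1, so a_3 = 3.
  6 = 6*1 + 0, so a_4 = 6.
so x = [6; 1, 1, 3, 6].
Convergents (p_i = a_i*p_{i-1} + p_{i-2}, q_i = a_i*q_{i-1} + q_{i-2} with p_{-2}=0, p_{-1}=1, q_{-2}=1, q_{-1}=0), until the denominator exceeds 30:
  i=0: a_0=6, p_0 = 6*1 + 0 = 6, q_0 = 6*0 + 1 = 1.
  i=1: a_1=1, p_1 = 1*6 + 1 = 7, q_1 = 1*1 + 0 = 1.
  i=2: a_2=1, p_2 = 1*7 + 6 = 13, q_2 = 1*1 + 1 = 2.
  i=3: a_3=3, p_3 = 3*13 + 7 = 46, q_3 = 3*2 + 1 = 7.
  i=4: a_4=6, p_4 = 6*46 + 13 = 289, q_4 = 6*7 + 2 = 44.
q_4 = 44 > 30, so the last convergent with denominator <= 30 is p_3/q_3 = 46/7.
The closest fraction with denominator <= 30 is either p_3/q_3 or the intermediate fraction (k*p_3 + p_2)/(k*q_3 + q_2) with the largest k >= 1 whose denominator stays <= 30; these approach x as k grows, and every other convergent or intermediate fraction in range is farther away.
Largest k: floor((30 - q_2)/q_3) = floor((30 - 2)/7) = 4.
That gives (4*46 + 13)/(4*7 + 2) = 197/30.
Compare the errors: |x - 46/7| = |289*7 - 46*44|/(44*7) = 1/308, and |x - 197/30| = |289*30 - 197*44|/(44*30) = 2/1320.
Cross-multiplying, 2*308 = 616 < 1320 = 1*1320, so 2/1320 is smaller: the intermediate fraction 197/30 is closer to x than 46/7.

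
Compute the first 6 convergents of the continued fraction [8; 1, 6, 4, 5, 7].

Using the convergent recurrence p_i = a_i*p_{i-1} + p_{i-2}, q_i = a_i*q_{i-1} + q_{i-2} with p_{-2}=0, p_{-1}=1, q_{-2}=1, q_{-1}=0:
  i=0: a_0=8, p_0 = 8*1 + 0 = 8, q_0 = 8*0 + 1 = 1.
  i=1: a_1=1, p_1 = 1*8 + 1 = 9, q_1 = 1*1 + 0 = 1.
  i=2: a_2=6, p_2 = 6*9 + 8 = 62, q_2 = 6*1 + 1 = 7.
  i=3: a_3=4, p_3 = 4*62 + 9 = 257, q_3 = 4*7 + 1 = 29.
  i=4: a_4=5, p_4 = 5*257 + 62 = 1347, q_4 = 5*29 + 7 = 152.
  i=5: a_5=7, p_5 = 7*1347 + 257 = 9686, q_5 = 7*152 + 29 = 1093.

8/1, 9/1, 62/7, 257/29, 1347/152, 9686/1093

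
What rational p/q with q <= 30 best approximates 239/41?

Expand x = 239/41 as a continued fraction with the Euclidean algorithm:
  239 = 5*41 + 34, so a_0 = 5.
  41 = 1*34 + 7, so a_1 = 1.
  34 = 4*7 + 6, so a_2 = 4.
  7 = 1*6 + 1, so a_3 = 1.
  6 = 6*1 + 0, so a_4 = 6.
so x = [5; 1, 4, 1, 6].
Convergents (p_i = a_i*p_{i-1} + p_{i-2}, q_i = a_i*q_{i-1} + q_{i-2} with p_{-2}=0, p_{-1}=1, q_{-2}=1, q_{-1}=0), until the denominator exceeds 30:
  i=0: a_0=5, p_0 = 5*1 + 0 = 5, q_0 = 5*0 + 1 = 1.
  i=1: a_1=1, p_1 = 1*5 + 1 = 6, q_1 = 1*1 + 0 = 1.
  i=2: a_2=4, p_2 = 4*6 + 5 = 29, q_2 = 4*1 + 1 = 5.
  i=3: a_3=1, p_3 = 1*29 + 6 = 35, q_3 = 1*5 + 1 = 6.
  i=4: a_4=6, p_4 = 6*35 + 29 = 239, q_4 = 6*6 + 5 = 41.
q_4 = 41 > 30, so the last convergent with denominator <= 30 is p_3/q_3 = 35/6.
The closest fraction with denominator <= 30 is either p_3/q_3 or the intermediate fraction (k*p_3 + p_2)/(k*q_3 + q_2) with the largest k >= 1 whose denominator stays <= 30; these approach x as k grows, and every other convergent or intermediate fraction in range is farther away.
Largest k: floor((30 - q_2)/q_3) = floor((30 - 5)/6) = 4.
That gives (4*35 + 29)/(4*6 + 5) = 169/29.
Compare the errors: |x - 35/6| = |239*6 - 35*41|/(41*6) = 1/246, and |x - 169/29| = |239*29 - 169*41|/(41*29) = 2/1189.
Cross-multiplying, 2*246 = 492 < 1189 = 1*1189, so 2/1189 is smaller: the intermediate fraction 169/29 is closer to x than 35/6.

169/29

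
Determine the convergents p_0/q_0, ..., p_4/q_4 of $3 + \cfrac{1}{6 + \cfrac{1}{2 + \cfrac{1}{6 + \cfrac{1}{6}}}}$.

Using the convergent recurrence p_i = a_i*p_{i-1} + p_{i-2}, q_i = a_i*q_{i-1} + q_{i-2} with p_{-2}=0, p_{-1}=1, q_{-2}=1, q_{-1}=0:
  i=0: a_0=3, p_0 = 3*1 + 0 = 3, q_0 = 3*0 + 1 = 1.
  i=1: a_1=6, p_1 = 6*3 + 1 = 19, q_1 = 6*1 + 0 = 6.
  i=2: a_2=2, p_2 = 2*19 + 3 = 41, q_2 = 2*6 + 1 = 13.
  i=3: a_3=6, p_3 = 6*41 + 19 = 265, q_3 = 6*13 + 6 = 84.
  i=4: a_4=6, p_4 = 6*265 + 41 = 1631, q_4 = 6*84 + 13 = 517.

3/1, 19/6, 41/13, 265/84, 1631/517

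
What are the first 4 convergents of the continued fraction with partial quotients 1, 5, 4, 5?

1/1, 6/5, 25/21, 131/110

Using the convergent recurrence p_i = a_i*p_{i-1} + p_{i-2}, q_i = a_i*q_{i-1} + q_{i-2} with p_{-2}=0, p_{-1}=1, q_{-2}=1, q_{-1}=0:
  i=0: a_0=1, p_0 = 1*1 + 0 = 1, q_0 = 1*0 + 1 = 1.
  i=1: a_1=5, p_1 = 5*1 + 1 = 6, q_1 = 5*1 + 0 = 5.
  i=2: a_2=4, p_2 = 4*6 + 1 = 25, q_2 = 4*5 + 1 = 21.
  i=3: a_3=5, p_3 = 5*25 + 6 = 131, q_3 = 5*21 + 5 = 110.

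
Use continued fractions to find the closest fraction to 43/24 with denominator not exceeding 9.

Expand x = 43/24 as a continued fraction with the Euclidean algorithm:
  43 = 1*24 + 19, so a_0 = 1.
  24 = 1*19 + 5, so a_1 = 1.
  19 = 3*5 + 4, so a_2 = 3.
  5 = 1*4 + 1, so a_3 = 1.
  4 = 4*1 + 0, so a_4 = 4.
so x = [1; 1, 3, 1, 4].
Convergents (p_i = a_i*p_{i-1} + p_{i-2}, q_i = a_i*q_{i-1} + q_{i-2} with p_{-2}=0, p_{-1}=1, q_{-2}=1, q_{-1}=0), until the denominator exceeds 9:
  i=0: a_0=1, p_0 = 1*1 + 0 = 1, q_0 = 1*0 + 1 = 1.
  i=1: a_1=1, p_1 = 1*1 + 1 = 2, q_1 = 1*1 + 0 = 1.
  i=2: a_2=3, p_2 = 3*2 + 1 = 7, q_2 = 3*1 + 1 = 4.
  i=3: a_3=1, p_3 = 1*7 + 2 = 9, q_3 = 1*4 + 1 = 5.
  i=4: a_4=4, p_4 = 4*9 + 7 = 43, q_4 = 4*5 + 4 = 24.
q_4 = 24 > 9, so the last convergent with denominator <= 9 is p_3/q_3 = 9/5.
The closest fraction with denominator <= 9 is either p_3/q_3 or the intermediate fraction (k*p_3 + p_2)/(k*q_3 + q_2) with the largest k >= 1 whose denominator stays <= 9; these approach x as k grows, and every other convergent or intermediate fraction in range is farther away.
Largest k: floor((9 - q_2)/q_3) = floor((9 - 4)/5) = 1.
That gives (1*9 + 7)/(1*5 + 4) = 16/9.
Compare the errors: |x - 9/5| = |43*5 - 9*24|/(24*5) = 1/120, and |x - 16/9| = |43*9 - 16*24|/(24*9) = 3/216.
Cross-multiplying, 1*216 = 216 < 360 = 3*120, so 1/120 is smaller: the convergent 9/5 is closer to x than 16/9.

9/5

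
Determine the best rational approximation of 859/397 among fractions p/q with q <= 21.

Expand x = 859/397 as a continued fraction with the Euclidean algorithm:
  859 = 2*397 + 65, so a_0 = 2.
  397 = 6*65 + 7, so a_1 = 6.
  65 = 9*7 + 2, so a_2 = 9.
  7 = 3*2 + 1, so a_3 = 3.
  2 = 2*1 + 0, so a_4 = 2.
so x = [2; 6, 9, 3, 2].
Convergents (p_i = a_i*p_{i-1} + p_{i-2}, q_i = a_i*q_{i-1} + q_{i-2} with p_{-2}=0, p_{-1}=1, q_{-2}=1, q_{-1}=0), until the denominator exceeds 21:
  i=0: a_0=2, p_0 = 2*1 + 0 = 2, q_0 = 2*0 + 1 = 1.
  i=1: a_1=6, p_1 = 6*2 + 1 = 13, q_1 = 6*1 + 0 = 6.
  i=2: a_2=9, p_2 = 9*13 + 2 = 119, q_2 = 9*6 + 1 = 55.
q_2 = 55 > 21, so the last convergent with denominator <= 21 is p_1/q_1 = 13/6.
The closest fraction with denominator <= 21 is either p_1/q_1 or the intermediate fraction (k*p_1 + p_0)/(k*q_1 + q_0) with the largest k >= 1 whose denominator stays <= 21; these approach x as k grows, and every other convergent or intermediate fraction in range is farther away.
Largest k: floor((21 - q_0)/q_1) = floor((21 - 1)/6) = 3.
That gives (3*13 + 2)/(3*6 + 1) = 41/19.
Compare the errors: |x - 13/6| = |859*6 - 13*397|/(397*6) = 7/2382, and |x - 41/19| = |859*19 - 41*397|/(397*19) = 44/7543.
Cross-multiplying, 7*7543 = 52801 < 104808 = 44*2382, so 7/2382 is smaller: the convergent 13/6 is closer to x than 41/19.

13/6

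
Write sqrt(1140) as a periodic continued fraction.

[33; (1, 3, 4, 3, 1, 66)]

Write x_i = (sqrt(1140) + m_i)/d_i with (m_0, d_0) = (0, 1). a_0 = floor(sqrt(1140)) = 33, since 33^2 = 1089 <= 1140 < 1156 = 34^2.
Iterate m_{i+1} = d_i*a_i - m_i, d_{i+1} = (1140 - m_{i+1}^2)/d_i, a_{i+1} = floor((a_0 + m_{i+1})/d_{i+1}):
  m_1 = 1*33 - 0 = 33, d_1 = (1140 - 33^2)/1 = 51/1 = 51, a_1 = floor((33 + 33)/51) = 1.
  m_2 = 51*1 - 33 = 18, d_2 = (1140 - 18^2)/51 = 816/51 = 16, a_2 = floor((33 + 18)/16) = 3.
  m_3 = 16*3 - 18 = 30, d_3 = (1140 - 30^2)/16 = 240/16 = 15, a_3 = floor((33 + 30)/15) = 4.
  m_4 = 15*4 - 30 = 30, d_4 = (1140 - 30^2)/15 = 240/15 = 16, a_4 = floor((33 + 30)/16) = 3.
  m_5 = 16*3 - 30 = 18, d_5 = (1140 - 18^2)/16 = 816/16 = 51, a_5 = floor((33 + 18)/51) = 1.
  m_6 = 51*1 - 18 = 33, d_6 = (1140 - 33^2)/51 = 51/51 = 1, a_6 = floor((33 + 33)/1) = 66.
  m_7 = 1*66 - 33 = 33, d_7 = (1140 - 33^2)/1 = 51/1 = 51: (m_7, d_7) = (m_1, d_1) = (33, 51), so from here the quotients repeat a_1, ..., a_6; the period length is 6.
Hence the expansion of sqrt(1140) is a_0 = 33 followed by the repeating block 1, 3, 4, 3, 1, 66 (period 6).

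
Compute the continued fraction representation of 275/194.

Run the Euclidean algorithm on 275 and 194; the successive quotients are the partial quotients a_0, a_1, ... (each step inverts the fractional part left over by the previous one):
  275 = 1*194 + 81, so a_0 = 1.
  194 = 2*81 + 32, so a_1 = 2.
  81 = 2*32 + 17, so a_2 = 2.
  32 = 1*17 + 15, so a_3 = 1.
  17 = 1*15 + 2, so a_4 = 1.
  15 = 7*2 + 1, so a_5 = 7.
  2 = 2*1 + 0, so a_6 = 2.
The remainder reaches 0 after 7 divisions, so the expansion has 7 partial quotients, read off in order.

[1; 2, 2, 1, 1, 7, 2]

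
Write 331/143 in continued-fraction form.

[2; 3, 5, 1, 1, 1, 2]

Run the Euclidean algorithm on 331 and 143; the successive quotients are the partial quotients a_0, a_1, ... (each step inverts the fractional part left over by the previous one):
  331 = 2*143 + 45, so a_0 = 2.
  143 = 3*45 + 8, so a_1 = 3.
  45 = 5*8 + 5, so a_2 = 5.
  8 = 1*5 + 3, so a_3 = 1.
  5 = 1*3 + 2, so a_4 = 1.
  3 = 1*2 + 1, so a_5 = 1.
  2 = 2*1 + 0, so a_6 = 2.
The remainder reaches 0 after 7 divisions, so the expansion has 7 partial quotients, read off in order.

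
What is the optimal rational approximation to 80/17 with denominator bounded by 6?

14/3

Expand x = 80/17 as a continued fraction with the Euclidean algorithm:
  80 = 4*17 + 12, so a_0 = 4.
  17 = 1*12 + 5, so a_1 = 1.
  12 = 2*5 + 2, so a_2 = 2.
  5 = 2*2 + 1, so a_3 = 2.
  2 = 2*1 + 0, so a_4 = 2.
so x = [4; 1, 2, 2, 2].
Convergents (p_i = a_i*p_{i-1} + p_{i-2}, q_i = a_i*q_{i-1} + q_{i-2} with p_{-2}=0, p_{-1}=1, q_{-2}=1, q_{-1}=0), until the denominator exceeds 6:
  i=0: a_0=4, p_0 = 4*1 + 0 = 4, q_0 = 4*0 + 1 = 1.
  i=1: a_1=1, p_1 = 1*4 + 1 = 5, q_1 = 1*1 + 0 = 1.
  i=2: a_2=2, p_2 = 2*5 + 4 = 14, q_2 = 2*1 + 1 = 3.
  i=3: a_3=2, p_3 = 2*14 + 5 = 33, q_3 = 2*3 + 1 = 7.
q_3 = 7 > 6, so the last convergent with denominator <= 6 is p_2/q_2 = 14/3.
The closest fraction with denominator <= 6 is either p_2/q_2 or the intermediate fraction (k*p_2 + p_1)/(k*q_2 + q_1) with the largest k >= 1 whose denominator stays <= 6; these approach x as k grows, and every other convergent or intermediate fraction in range is farther away.
Largest k: floor((6 - q_1)/q_2) = floor((6 - 1)/3) = 1.
That gives (1*14 + 5)/(1*3 + 1) = 19/4.
Compare the errors: |x - 14/3| = |80*3 - 14*17|/(17*3) = 2/51, and |x - 19/4| = |80*4 - 19*17|/(17*4) = 3/68.
Cross-multiplying, 2*68 = 136 < 153 = 3*51, so 2/51 is smaller: the convergent 14/3 is closer to x than 19/4.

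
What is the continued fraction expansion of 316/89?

[3; 1, 1, 4, 2, 4]

Run the Euclidean algorithm on 316 and 89; the successive quotients are the partial quotients a_0, a_1, ... (each step inverts the fractional part left over by the previous one):
  316 = 3*89 + 49, so a_0 = 3.
  89 = 1*49 + 40, so a_1 = 1.
  49 = 1*40 + 9, so a_2 = 1.
  40 = 4*9 + 4, so a_3 = 4.
  9 = 2*4 + 1, so a_4 = 2.
  4 = 4*1 + 0, so a_5 = 4.
The remainder reaches 0 after 6 divisions, so the expansion has 6 partial quotients, read off in order.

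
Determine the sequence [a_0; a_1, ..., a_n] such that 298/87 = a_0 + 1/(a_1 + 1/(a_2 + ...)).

[3; 2, 2, 1, 5, 2]

Run the Euclidean algorithm on 298 and 87; the successive quotients are the partial quotients a_0, a_1, ... (each step inverts the fractional part left over by the previous one):
  298 = 3*87 + 37, so a_0 = 3.
  87 = 2*37 + 13, so a_1 = 2.
  37 = 2*13 + 11, so a_2 = 2.
  13 = 1*11 + 2, so a_3 = 1.
  11 = 5*2 + 1, so a_4 = 5.
  2 = 2*1 + 0, so a_5 = 2.
The remainder reaches 0 after 6 divisions, so the expansion has 6 partial quotients, read off in order.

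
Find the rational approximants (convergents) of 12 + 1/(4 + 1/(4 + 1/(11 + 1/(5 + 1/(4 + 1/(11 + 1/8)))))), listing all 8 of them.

Using the convergent recurrence p_i = a_i*p_{i-1} + p_{i-2}, q_i = a_i*q_{i-1} + q_{i-2} with p_{-2}=0, p_{-1}=1, q_{-2}=1, q_{-1}=0:
  i=0: a_0=12, p_0 = 12*1 + 0 = 12, q_0 = 12*0 + 1 = 1.
  i=1: a_1=4, p_1 = 4*12 + 1 = 49, q_1 = 4*1 + 0 = 4.
  i=2: a_2=4, p_2 = 4*49 + 12 = 208, q_2 = 4*4 + 1 = 17.
  i=3: a_3=11, p_3 = 11*208 + 49 = 2337, q_3 = 11*17 + 4 = 191.
  i=4: a_4=5, p_4 = 5*2337 + 208 = 11893, q_4 = 5*191 + 17 = 972.
  i=5: a_5=4, p_5 = 4*11893 + 2337 = 49909, q_5 = 4*972 + 191 = 4079.
  i=6: a_6=11, p_6 = 11*49909 + 11893 = 560892, q_6 = 11*4079 + 972 = 45841.
  i=7: a_7=8, p_7 = 8*560892 + 49909 = 4537045, q_7 = 8*45841 + 4079 = 370807.

12/1, 49/4, 208/17, 2337/191, 11893/972, 49909/4079, 560892/45841, 4537045/370807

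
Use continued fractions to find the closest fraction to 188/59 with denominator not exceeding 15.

Expand x = 188/59 as a continued fraction with the Euclidean algorithm:
  188 = 3*59 + 11, so a_0 = 3.
  59 = 5*11 + 4, so a_1 = 5.
  11 = 2*4 + 3, so a_2 = 2.
  4 = 1*3 + 1, so a_3 = 1.
  3 = 3*1 + 0, so a_4 = 3.
so x = [3; 5, 2, 1, 3].
Convergents (p_i = a_i*p_{i-1} + p_{i-2}, q_i = a_i*q_{i-1} + q_{i-2} with p_{-2}=0, p_{-1}=1, q_{-2}=1, q_{-1}=0), until the denominator exceeds 15:
  i=0: a_0=3, p_0 = 3*1 + 0 = 3, q_0 = 3*0 + 1 = 1.
  i=1: a_1=5, p_1 = 5*3 + 1 = 16, q_1 = 5*1 + 0 = 5.
  i=2: a_2=2, p_2 = 2*16 + 3 = 35, q_2 = 2*5 + 1 = 11.
  i=3: a_3=1, p_3 = 1*35 + 16 = 51, q_3 = 1*11 + 5 = 16.
q_3 = 16 > 15, so the last convergent with denominator <= 15 is p_2/q_2 = 35/11.
The closest fraction with denominator <= 15 is either p_2/q_2 or the intermediate fraction (k*p_2 + p_1)/(k*q_2 + q_1) with the largest k >= 1 whose denominator stays <= 15; these approach x as k grows, and every other convergent or intermediate fraction in range is farther away.
Largest k: floor((15 - q_1)/q_2) = floor((15 - 5)/11) = 0.
Since k = 0, no intermediate fraction beyond p_2/q_2 has denominator <= 15, so the convergent 35/11 is the closest (its error is |188*11 - 35*59|/(59*11) = 3/649).

35/11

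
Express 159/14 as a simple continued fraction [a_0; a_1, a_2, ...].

Run the Euclidean algorithm on 159 and 14; the successive quotients are the partial quotients a_0, a_1, ... (each step inverts the fractional part left over by the previous one):
  159 = 11*14 + 5, so a_0 = 11.
  14 = 2*5 + 4, so a_1 = 2.
  5 = 1*4 + 1, so a_2 = 1.
  4 = 4*1 + 0, so a_3 = 4.
The remainder reaches 0 after 4 divisions, so the expansion has 4 partial quotients, read off in order.

[11; 2, 1, 4]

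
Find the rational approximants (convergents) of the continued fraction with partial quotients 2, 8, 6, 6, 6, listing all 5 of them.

2/1, 17/8, 104/49, 641/302, 3950/1861

Using the convergent recurrence p_i = a_i*p_{i-1} + p_{i-2}, q_i = a_i*q_{i-1} + q_{i-2} with p_{-2}=0, p_{-1}=1, q_{-2}=1, q_{-1}=0:
  i=0: a_0=2, p_0 = 2*1 + 0 = 2, q_0 = 2*0 + 1 = 1.
  i=1: a_1=8, p_1 = 8*2 + 1 = 17, q_1 = 8*1 + 0 = 8.
  i=2: a_2=6, p_2 = 6*17 + 2 = 104, q_2 = 6*8 + 1 = 49.
  i=3: a_3=6, p_3 = 6*104 + 17 = 641, q_3 = 6*49 + 8 = 302.
  i=4: a_4=6, p_4 = 6*641 + 104 = 3950, q_4 = 6*302 + 49 = 1861.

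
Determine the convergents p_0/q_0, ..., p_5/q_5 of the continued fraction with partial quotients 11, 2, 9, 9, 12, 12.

Using the convergent recurrence p_i = a_i*p_{i-1} + p_{i-2}, q_i = a_i*q_{i-1} + q_{i-2} with p_{-2}=0, p_{-1}=1, q_{-2}=1, q_{-1}=0:
  i=0: a_0=11, p_0 = 11*1 + 0 = 11, q_0 = 11*0 + 1 = 1.
  i=1: a_1=2, p_1 = 2*11 + 1 = 23, q_1 = 2*1 + 0 = 2.
  i=2: a_2=9, p_2 = 9*23 + 11 = 218, q_2 = 9*2 + 1 = 19.
  i=3: a_3=9, p_3 = 9*218 + 23 = 1985, q_3 = 9*19 + 2 = 173.
  i=4: a_4=12, p_4 = 12*1985 + 218 = 24038, q_4 = 12*173 + 19 = 2095.
  i=5: a_5=12, p_5 = 12*24038 + 1985 = 290441, q_5 = 12*2095 + 173 = 25313.

11/1, 23/2, 218/19, 1985/173, 24038/2095, 290441/25313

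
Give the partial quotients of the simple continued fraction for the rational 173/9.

[19; 4, 2]

Run the Euclidean algorithm on 173 and 9; the successive quotients are the partial quotients a_0, a_1, ... (each step inverts the fractional part left over by the previous one):
  173 = 19*9 + 2, so a_0 = 19.
  9 = 4*2 + 1, so a_1 = 4.
  2 = 2*1 + 0, so a_2 = 2.
The remainder reaches 0 after 3 divisions, so the expansion has 3 partial quotients, read off in order.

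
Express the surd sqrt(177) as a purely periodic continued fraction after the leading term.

Write x_i = (sqrt(177) + m_i)/d_i with (m_0, d_0) = (0, 1). a_0 = floor(sqrt(177)) = 13, since 13^2 = 169 <= 177 < 196 = 14^2.
Iterate m_{i+1} = d_i*a_i - m_i, d_{i+1} = (177 - m_{i+1}^2)/d_i, a_{i+1} = floor((a_0 + m_{i+1})/d_{i+1}):
  m_1 = 1*13 - 0 = 13, d_1 = (177 - 13^2)/1 = 8/1 = 8, a_1 = floor((13 + 13)/8) = 3.
  m_2 = 8*3 - 13 = 11, d_2 = (177 - 11^2)/8 = 56/8 = 7, a_2 = floor((13 + 11)/7) = 3.
  m_3 = 7*3 - 11 = 10, d_3 = (177 - 10^2)/7 = 77/7 = 11, a_3 = floor((13 + 10)/11) = 2.
  m_4 = 11*2 - 10 = 12, d_4 = (177 - 12^2)/11 = 33/11 = 3, a_4 = floor((13 + 12)/3) = 8.
  m_5 = 3*8 - 12 = 12, d_5 = (177 - 12^2)/3 = 33/3 = 11, a_5 = floor((13 + 12)/11) = 2.
  m_6 = 11*2 - 12 = 10, d_6 = (177 - 10^2)/11 = 77/11 = 7, a_6 = floor((13 + 10)/7) = 3.
  m_7 = 7*3 - 10 = 11, d_7 = (177 - 11^2)/7 = 56/7 = 8, a_7 = floor((13 + 11)/8) = 3.
  m_8 = 8*3 - 11 = 13, d_8 = (177 - 13^2)/8 = 8/8 = 1, a_8 = floor((13 + 13)/1) = 26.
  m_9 = 1*26 - 13 = 13, d_9 = (177 - 13^2)/1 = 8/1 = 8: (m_9, d_9) = (m_1, d_1) = (13, 8), so from here the quotients repeat a_1, ..., a_8; the period length is 8.
Hence the expansion of sqrt(177) is a_0 = 13 followed by the repeating block 3, 3, 2, 8, 2, 3, 3, 26 (period 8).

[13; (3, 3, 2, 8, 2, 3, 3, 26)]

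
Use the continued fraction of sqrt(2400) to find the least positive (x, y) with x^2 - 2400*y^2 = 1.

First expand sqrt(2400) as a continued fraction. With x_i = (sqrt(2400) + m_i)/d_i and (m_0, d_0) = (0, 1): a_0 = floor(sqrt(2400)) = 48, since 48^2 = 2304 <= 2400 < 2401 = 49^2.
Iterate m_{i+1} = d_i*a_i - m_i, d_{i+1} = (2400 - m_{i+1}^2)/d_i, a_{i+1} = floor((a_0 + m_{i+1})/d_{i+1}):
  m_1 = 1*48 - 0 = 48, d_1 = (2400 - 48^2)/1 = 96/1 = 96, a_1 = floor((48 + 48)/96) = 1.
  m_2 = 96*1 - 48 = 48, d_2 = (2400 - 48^2)/96 = 96/96 = 1, a_2 = floor((48 + 48)/1) = 96.
  m_3 = 1*96 - 48 = 48, d_3 = (2400 - 48^2)/1 = 96/1 = 96: (m_3, d_3) = (m_1, d_1) = (48, 96), so from here the quotients repeat a_1, a_2; the period length is 2.
So sqrt(2400) = [48; (1, 96)] with period length k = 2.
k is even, so the fundamental solution of x^2 - 2400y^2 = 1 is (p_{k-1}, q_{k-1}) = (p_1, q_1); compute convergents through index 1.
Convergents (p_i = a_i*p_{i-1} + p_{i-2}, q_i = a_i*q_{i-1} + q_{i-2} with p_{-2}=0, p_{-1}=1, q_{-2}=1, q_{-1}=0):
  i=0: a_0=48, p_0 = 48*1 + 0 = 48, q_0 = 48*0 + 1 = 1.
  i=1: a_1=1, p_1 = 1*48 + 1 = 49, q_1 = 1*1 + 0 = 1.
Check: 49^2 - 2400*1^2 = 2401 - 2400 = 1, so (x, y) = (49, 1) solves the equation, and by the theorem it is the least positive solution.

(x, y) = (49, 1)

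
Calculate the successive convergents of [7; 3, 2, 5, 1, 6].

7/1, 22/3, 51/7, 277/38, 328/45, 2245/308

Using the convergent recurrence p_i = a_i*p_{i-1} + p_{i-2}, q_i = a_i*q_{i-1} + q_{i-2} with p_{-2}=0, p_{-1}=1, q_{-2}=1, q_{-1}=0:
  i=0: a_0=7, p_0 = 7*1 + 0 = 7, q_0 = 7*0 + 1 = 1.
  i=1: a_1=3, p_1 = 3*7 + 1 = 22, q_1 = 3*1 + 0 = 3.
  i=2: a_2=2, p_2 = 2*22 + 7 = 51, q_2 = 2*3 + 1 = 7.
  i=3: a_3=5, p_3 = 5*51 + 22 = 277, q_3 = 5*7 + 3 = 38.
  i=4: a_4=1, p_4 = 1*277 + 51 = 328, q_4 = 1*38 + 7 = 45.
  i=5: a_5=6, p_5 = 6*328 + 277 = 2245, q_5 = 6*45 + 38 = 308.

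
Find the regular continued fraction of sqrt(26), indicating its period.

[5; (10)]

Write x_i = (sqrt(26) + m_i)/d_i with (m_0, d_0) = (0, 1). a_0 = floor(sqrt(26)) = 5, since 5^2 = 25 <= 26 < 36 = 6^2.
Iterate m_{i+1} = d_i*a_i - m_i, d_{i+1} = (26 - m_{i+1}^2)/d_i, a_{i+1} = floor((a_0 + m_{i+1})/d_{i+1}):
  m_1 = 1*5 - 0 = 5, d_1 = (26 - 5^2)/1 = 1/1 = 1, a_1 = floor((5 + 5)/1) = 10.
  m_2 = 1*10 - 5 = 5, d_2 = (26 - 5^2)/1 = 1/1 = 1: (m_2, d_2) = (m_1, d_1) = (5, 1), so from here the quotient a_1 repeats; the period length is 1.
Hence the expansion of sqrt(26) is a_0 = 5 followed by the repeating block 10 (period 1).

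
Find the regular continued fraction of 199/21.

Run the Euclidean algorithm on 199 and 21; the successive quotients are the partial quotients a_0, a_1, ... (each step inverts the fractional part left over by the previous one):
  199 = 9*21 + 10, so a_0 = 9.
  21 = 2*10 + 1, so a_1 = 2.
  10 = 10*1 + 0, so a_2 = 10.
The remainder reaches 0 after 3 divisions, so the expansion has 3 partial quotients, read off in order.

[9; 2, 10]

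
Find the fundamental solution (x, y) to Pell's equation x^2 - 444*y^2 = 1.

(x, y) = (295, 14)

First expand sqrt(444) as a continued fraction. With x_i = (sqrt(444) + m_i)/d_i and (m_0, d_0) = (0, 1): a_0 = floor(sqrt(444)) = 21, since 21^2 = 441 <= 444 < 484 = 22^2.
Iterate m_{i+1} = d_i*a_i - m_i, d_{i+1} = (444 - m_{i+1}^2)/d_i, a_{i+1} = floor((a_0 + m_{i+1})/d_{i+1}):
  m_1 = 1*21 - 0 = 21, d_1 = (444 - 21^2)/1 = 3/1 = 3, a_1 = floor((21 + 21)/3) = 14.
  m_2 = 3*14 - 21 = 21, d_2 = (444 - 21^2)/3 = 3/3 = 1, a_2 = floor((21 + 21)/1) = 42.
  m_3 = 1*42 - 21 = 21, d_3 = (444 - 21^2)/1 = 3/1 = 3: (m_3, d_3) = (m_1, d_1) = (21, 3), so from here the quotients repeat a_1, a_2; the period length is 2.
So sqrt(444) = [21; (14, 42)] with period length k = 2.
k is even, so the fundamental solution of x^2 - 444y^2 = 1 is (p_{k-1}, q_{k-1}) = (p_1, q_1); compute convergents through index 1.
Convergents (p_i = a_i*p_{i-1} + p_{i-2}, q_i = a_i*q_{i-1} + q_{i-2} with p_{-2}=0, p_{-1}=1, q_{-2}=1, q_{-1}=0):
  i=0: a_0=21, p_0 = 21*1 + 0 = 21, q_0 = 21*0 + 1 = 1.
  i=1: a_1=14, p_1 = 14*21 + 1 = 295, q_1 = 14*1 + 0 = 14.
Check: 295^2 - 444*14^2 = 87025 - 87024 = 1, so (x, y) = (295, 14) solves the equation, and by the theorem it is the least positive solution.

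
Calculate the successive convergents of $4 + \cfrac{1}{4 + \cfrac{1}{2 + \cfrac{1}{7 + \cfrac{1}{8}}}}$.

Using the convergent recurrence p_i = a_i*p_{i-1} + p_{i-2}, q_i = a_i*q_{i-1} + q_{i-2} with p_{-2}=0, p_{-1}=1, q_{-2}=1, q_{-1}=0:
  i=0: a_0=4, p_0 = 4*1 + 0 = 4, q_0 = 4*0 + 1 = 1.
  i=1: a_1=4, p_1 = 4*4 + 1 = 17, q_1 = 4*1 + 0 = 4.
  i=2: a_2=2, p_2 = 2*17 + 4 = 38, q_2 = 2*4 + 1 = 9.
  i=3: a_3=7, p_3 = 7*38 + 17 = 283, q_3 = 7*9 + 4 = 67.
  i=4: a_4=8, p_4 = 8*283 + 38 = 2302, q_4 = 8*67 + 9 = 545.

4/1, 17/4, 38/9, 283/67, 2302/545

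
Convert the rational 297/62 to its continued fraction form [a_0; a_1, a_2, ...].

Run the Euclidean algorithm on 297 and 62; the successive quotients are the partial quotients a_0, a_1, ... (each step inverts the fractional part left over by the previous one):
  297 = 4*62 + 49, so a_0 = 4.
  62 = 1*49 + 13, so a_1 = 1.
  49 = 3*13 + 10, so a_2 = 3.
  13 = 1*10 + 3, so a_3 = 1.
  10 = 3*3 + 1, so a_4 = 3.
  3 = 3*1 + 0, so a_5 = 3.
The remainder reaches 0 after 6 divisions, so the expansion has 6 partial quotients, read off in order.

[4; 1, 3, 1, 3, 3]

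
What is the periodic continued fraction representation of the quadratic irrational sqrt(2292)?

Write x_i = (sqrt(2292) + m_i)/d_i with (m_0, d_0) = (0, 1). a_0 = floor(sqrt(2292)) = 47, since 47^2 = 2209 <= 2292 < 2304 = 48^2.
Iterate m_{i+1} = d_i*a_i - m_i, d_{i+1} = (2292 - m_{i+1}^2)/d_i, a_{i+1} = floor((a_0 + m_{i+1})/d_{i+1}):
  m_1 = 1*47 - 0 = 47, d_1 = (2292 - 47^2)/1 = 83/1 = 83, a_1 = floor((47 + 47)/83) = 1.
  m_2 = 83*1 - 47 = 36, d_2 = (2292 - 36^2)/83 = 996/83 = 12, a_2 = floor((47 + 36)/12) = 6.
  m_3 = 12*6 - 36 = 36, d_3 = (2292 - 36^2)/12 = 996/12 = 83, a_3 = floor((47 + 36)/83) = 1.
  m_4 = 83*1 - 36 = 47, d_4 = (2292 - 47^2)/83 = 83/83 = 1, a_4 = floor((47 + 47)/1) = 94.
  m_5 = 1*94 - 47 = 47, d_5 = (2292 - 47^2)/1 = 83/1 = 83: (m_5, d_5) = (m_1, d_1) = (47, 83), so from here the quotients repeat a_1, ..., a_4; the period length is 4.
Hence the expansion of sqrt(2292) is a_0 = 47 followed by the repeating block 1, 6, 1, 94 (period 4).

[47; (1, 6, 1, 94)]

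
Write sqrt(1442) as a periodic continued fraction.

[37; (1, 36, 1, 74)]

Write x_i = (sqrt(1442) + m_i)/d_i with (m_0, d_0) = (0, 1). a_0 = floor(sqrt(1442)) = 37, since 37^2 = 1369 <= 1442 < 1444 = 38^2.
Iterate m_{i+1} = d_i*a_i - m_i, d_{i+1} = (1442 - m_{i+1}^2)/d_i, a_{i+1} = floor((a_0 + m_{i+1})/d_{i+1}):
  m_1 = 1*37 - 0 = 37, d_1 = (1442 - 37^2)/1 = 73/1 = 73, a_1 = floor((37 + 37)/73) = 1.
  m_2 = 73*1 - 37 = 36, d_2 = (1442 - 36^2)/73 = 146/73 = 2, a_2 = floor((37 + 36)/2) = 36.
  m_3 = 2*36 - 36 = 36, d_3 = (1442 - 36^2)/2 = 146/2 = 73, a_3 = floor((37 + 36)/73) = 1.
  m_4 = 73*1 - 36 = 37, d_4 = (1442 - 37^2)/73 = 73/73 = 1, a_4 = floor((37 + 37)/1) = 74.
  m_5 = 1*74 - 37 = 37, d_5 = (1442 - 37^2)/1 = 73/1 = 73: (m_5, d_5) = (m_1, d_1) = (37, 73), so from here the quotients repeat a_1, ..., a_4; the period length is 4.
Hence the expansion of sqrt(1442) is a_0 = 37 followed by the repeating block 1, 36, 1, 74 (period 4).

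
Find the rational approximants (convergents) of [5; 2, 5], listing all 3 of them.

Using the convergent recurrence p_i = a_i*p_{i-1} + p_{i-2}, q_i = a_i*q_{i-1} + q_{i-2} with p_{-2}=0, p_{-1}=1, q_{-2}=1, q_{-1}=0:
  i=0: a_0=5, p_0 = 5*1 + 0 = 5, q_0 = 5*0 + 1 = 1.
  i=1: a_1=2, p_1 = 2*5 + 1 = 11, q_1 = 2*1 + 0 = 2.
  i=2: a_2=5, p_2 = 5*11 + 5 = 60, q_2 = 5*2 + 1 = 11.

5/1, 11/2, 60/11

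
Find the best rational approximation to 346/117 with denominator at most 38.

Expand x = 346/117 as a continued fraction with the Euclidean algorithm:
  346 = 2*117 + 112, so a_0 = 2.
  117 = 1*112 + 5, so a_1 = 1.
  112 = 22*5 + 2, so a_2 = 22.
  5 = 2*2 + 1, so a_3 = 2.
  2 = 2*1 + 0, so a_4 = 2.
so x = [2; 1, 22, 2, 2].
Convergents (p_i = a_i*p_{i-1} + p_{i-2}, q_i = a_i*q_{i-1} + q_{i-2} with p_{-2}=0, p_{-1}=1, q_{-2}=1, q_{-1}=0), until the denominator exceeds 38:
  i=0: a_0=2, p_0 = 2*1 + 0 = 2, q_0 = 2*0 + 1 = 1.
  i=1: a_1=1, p_1 = 1*2 + 1 = 3, q_1 = 1*1 + 0 = 1.
  i=2: a_2=22, p_2 = 22*3 + 2 = 68, q_2 = 22*1 + 1 = 23.
  i=3: a_3=2, p_3 = 2*68 + 3 = 139, q_3 = 2*23 + 1 = 47.
q_3 = 47 > 38, so the last convergent with denominator <= 38 is p_2/q_2 = 68/23.
The closest fraction with denominator <= 38 is either p_2/q_2 or the intermediate fraction (k*p_2 + p_1)/(k*q_2 + q_1) with the largest k >= 1 whose denominator stays <= 38; these approach x as k grows, and every other convergent or intermediate fraction in range is farther away.
Largest k: floor((38 - q_1)/q_2) = floor((38 - 1)/23) = 1.
That gives (1*68 + 3)/(1*23 + 1) = 71/24.
Compare the errors: |x - 68/23| = |346*23 - 68*117|/(117*23) = 2/2691, and |x - 71/24| = |346*24 - 71*117|/(117*24) = 3/2808.
Cross-multiplying, 2*2808 = 5616 < 8073 = 3*2691, so 2/2691 is smaller: the convergent 68/23 is closer to x than 71/24.

68/23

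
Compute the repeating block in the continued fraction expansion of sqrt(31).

Write x_i = (sqrt(31) + m_i)/d_i with (m_0, d_0) = (0, 1). a_0 = floor(sqrt(31)) = 5, since 5^2 = 25 <= 31 < 36 = 6^2.
Iterate m_{i+1} = d_i*a_i - m_i, d_{i+1} = (31 - m_{i+1}^2)/d_i, a_{i+1} = floor((a_0 + m_{i+1})/d_{i+1}):
  m_1 = 1*5 - 0 = 5, d_1 = (31 - 5^2)/1 = 6/1 = 6, a_1 = floor((5 + 5)/6) = 1.
  m_2 = 6*1 - 5 = 1, d_2 = (31 - 1^2)/6 = 30/6 = 5, a_2 = floor((5 + 1)/5) = 1.
  m_3 = 5*1 - 1 = 4, d_3 = (31 - 4^2)/5 = 15/5 = 3, a_3 = floor((5 + 4)/3) = 3.
  m_4 = 3*3 - 4 = 5, d_4 = (31 - 5^2)/3 = 6/3 = 2, a_4 = floor((5 + 5)/2) = 5.
  m_5 = 2*5 - 5 = 5, d_5 = (31 - 5^2)/2 = 6/2 = 3, a_5 = floor((5 + 5)/3) = 3.
  m_6 = 3*3 - 5 = 4, d_6 = (31 - 4^2)/3 = 15/3 = 5, a_6 = floor((5 + 4)/5) = 1.
  m_7 = 5*1 - 4 = 1, d_7 = (31 - 1^2)/5 = 30/5 = 6, a_7 = floor((5 + 1)/6) = 1.
  m_8 = 6*1 - 1 = 5, d_8 = (31 - 5^2)/6 = 6/6 = 1, a_8 = floor((5 + 5)/1) = 10.
  m_9 = 1*10 - 5 = 5, d_9 = (31 - 5^2)/1 = 6/1 = 6: (m_9, d_9) = (m_1, d_1) = (5, 6), so from here the quotients repeat a_1, ..., a_8; the period length is 8.
Hence the expansion of sqrt(31) is a_0 = 5 followed by the repeating block 1, 1, 3, 5, 3, 1, 1, 10 (period 8).

[5; (1, 1, 3, 5, 3, 1, 1, 10)]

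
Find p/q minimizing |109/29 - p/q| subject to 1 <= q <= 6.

15/4

Expand x = 109/29 as a continued fraction with the Euclidean algorithm:
  109 = 3*29 + 22, so a_0 = 3.
  29 = 1*22 + 7, so a_1 = 1.
  22 = 3*7 + 1, so a_2 = 3.
  7 = 7*1 + 0, so a_3 = 7.
so x = [3; 1, 3, 7].
Convergents (p_i = a_i*p_{i-1} + p_{i-2}, q_i = a_i*q_{i-1} + q_{i-2} with p_{-2}=0, p_{-1}=1, q_{-2}=1, q_{-1}=0), until the denominator exceeds 6:
  i=0: a_0=3, p_0 = 3*1 + 0 = 3, q_0 = 3*0 + 1 = 1.
  i=1: a_1=1, p_1 = 1*3 + 1 = 4, q_1 = 1*1 + 0 = 1.
  i=2: a_2=3, p_2 = 3*4 + 3 = 15, q_2 = 3*1 + 1 = 4.
  i=3: a_3=7, p_3 = 7*15 + 4 = 109, q_3 = 7*4 + 1 = 29.
q_3 = 29 > 6, so the last convergent with denominator <= 6 is p_2/q_2 = 15/4.
The closest fraction with denominator <= 6 is either p_2/q_2 or the intermediate fraction (k*p_2 + p_1)/(k*q_2 + q_1) with the largest k >= 1 whose denominator stays <= 6; these approach x as k grows, and every other convergent or intermediate fraction in range is farther away.
Largest k: floor((6 - q_1)/q_2) = floor((6 - 1)/4) = 1.
That gives (1*15 + 4)/(1*4 + 1) = 19/5.
Compare the errors: |x - 15/4| = |109*4 - 15*29|/(29*4) = 1/116, and |x - 19/5| = |109*5 - 19*29|/(29*5) = 6/145.
Cross-multiplying, 1*145 = 145 < 696 = 6*116, so 1/116 is smaller: the convergent 15/4 is closer to x than 19/5.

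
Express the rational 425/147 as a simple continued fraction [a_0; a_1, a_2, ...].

[2; 1, 8, 5, 3]

Run the Euclidean algorithm on 425 and 147; the successive quotients are the partial quotients a_0, a_1, ... (each step inverts the fractional part left over by the previous one):
  425 = 2*147 + 131, so a_0 = 2.
  147 = 1*131 + 16, so a_1 = 1.
  131 = 8*16 + 3, so a_2 = 8.
  16 = 5*3 + 1, so a_3 = 5.
  3 = 3*1 + 0, so a_4 = 3.
The remainder reaches 0 after 5 divisions, so the expansion has 5 partial quotients, read off in order.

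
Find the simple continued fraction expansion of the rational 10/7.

[1; 2, 3]

Run the Euclidean algorithm on 10 and 7; the successive quotients are the partial quotients a_0, a_1, ... (each step inverts the fractional part left over by the previous one):
  10 = 1*7 + 3, so a_0 = 1.
  7 = 2*3 + 1, so a_1 = 2.
  3 = 3*1 + 0, so a_2 = 3.
The remainder reaches 0 after 3 divisions, so the expansion has 3 partial quotients, read off in order.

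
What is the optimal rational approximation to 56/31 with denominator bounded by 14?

Expand x = 56/31 as a continued fraction with the Euclidean algorithm:
  56 = 1*31 + 25, so a_0 = 1.
  31 = 1*25 + 6, so a_1 = 1.
  25 = 4*6 + 1, so a_2 = 4.
  6 = 6*1 + 0, so a_3 = 6.
so x = [1; 1, 4, 6].
Convergents (p_i = a_i*p_{i-1} + p_{i-2}, q_i = a_i*q_{i-1} + q_{i-2} with p_{-2}=0, p_{-1}=1, q_{-2}=1, q_{-1}=0), until the denominator exceeds 14:
  i=0: a_0=1, p_0 = 1*1 + 0 = 1, q_0 = 1*0 + 1 = 1.
  i=1: a_1=1, p_1 = 1*1 + 1 = 2, q_1 = 1*1 + 0 = 1.
  i=2: a_2=4, p_2 = 4*2 + 1 = 9, q_2 = 4*1 + 1 = 5.
  i=3: a_3=6, p_3 = 6*9 + 2 = 56, q_3 = 6*5 + 1 = 31.
q_3 = 31 > 14, so the last convergent with denominator <= 14 is p_2/q_2 = 9/5.
The closest fraction with denominator <= 14 is either p_2/q_2 or the intermediate fraction (k*p_2 + p_1)/(k*q_2 + q_1) with the largest k >= 1 whose denominator stays <= 14; these approach x as k grows, and every other convergent or intermediate fraction in range is farther away.
Largest k: floor((14 - q_1)/q_2) = floor((14 - 1)/5) = 2.
That gives (2*9 + 2)/(2*5 + 1) = 20/11.
Compare the errors: |x - 9/5| = |56*5 - 9*31|/(31*5) = 1/155, and |x - 20/11| = |56*11 - 20*31|/(31*11) = 4/341.
Cross-multiplying, 1*341 = 341 < 620 = 4*155, so 1/155 is smaller: the convergent 9/5 is closer to x than 20/11.

9/5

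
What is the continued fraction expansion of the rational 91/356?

Run the Euclidean algorithm on 91 and 356; the successive quotients are the partial quotients a_0, a_1, ... (each step inverts the fractional part left over by the previous one):
  91 = 0*356 + 91, so a_0 = 0.
  356 = 3*91 + 83, so a_1 = 3.
  91 = 1*83 + 8, so a_2 = 1.
  83 = 10*8 + 3, so a_3 = 10.
  8 = 2*3 + 2, so a_4 = 2.
  3 = 1*2 + 1, so a_5 = 1.
  2 = 2*1 + 0, so a_6 = 2.
The remainder reaches 0 after 7 divisions, so the expansion has 7 partial quotients, read off in order.

[0; 3, 1, 10, 2, 1, 2]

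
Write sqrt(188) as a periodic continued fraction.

[13; (1, 2, 2, 6, 2, 2, 1, 26)]

Write x_i = (sqrt(188) + m_i)/d_i with (m_0, d_0) = (0, 1). a_0 = floor(sqrt(188)) = 13, since 13^2 = 169 <= 188 < 196 = 14^2.
Iterate m_{i+1} = d_i*a_i - m_i, d_{i+1} = (188 - m_{i+1}^2)/d_i, a_{i+1} = floor((a_0 + m_{i+1})/d_{i+1}):
  m_1 = 1*13 - 0 = 13, d_1 = (188 - 13^2)/1 = 19/1 = 19, a_1 = floor((13 + 13)/19) = 1.
  m_2 = 19*1 - 13 = 6, d_2 = (188 - 6^2)/19 = 152/19 = 8, a_2 = floor((13 + 6)/8) = 2.
  m_3 = 8*2 - 6 = 10, d_3 = (188 - 10^2)/8 = 88/8 = 11, a_3 = floor((13 + 10)/11) = 2.
  m_4 = 11*2 - 10 = 12, d_4 = (188 - 12^2)/11 = 44/11 = 4, a_4 = floor((13 + 12)/4) = 6.
  m_5 = 4*6 - 12 = 12, d_5 = (188 - 12^2)/4 = 44/4 = 11, a_5 = floor((13 + 12)/11) = 2.
  m_6 = 11*2 - 12 = 10, d_6 = (188 - 10^2)/11 = 88/11 = 8, a_6 = floor((13 + 10)/8) = 2.
  m_7 = 8*2 - 10 = 6, d_7 = (188 - 6^2)/8 = 152/8 = 19, a_7 = floor((13 + 6)/19) = 1.
  m_8 = 19*1 - 6 = 13, d_8 = (188 - 13^2)/19 = 19/19 = 1, a_8 = floor((13 + 13)/1) = 26.
  m_9 = 1*26 - 13 = 13, d_9 = (188 - 13^2)/1 = 19/1 = 19: (m_9, d_9) = (m_1, d_1) = (13, 19), so from here the quotients repeat a_1, ..., a_8; the period length is 8.
Hence the expansion of sqrt(188) is a_0 = 13 followed by the repeating block 1, 2, 2, 6, 2, 2, 1, 26 (period 8).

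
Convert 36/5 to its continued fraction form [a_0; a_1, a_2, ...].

[7; 5]

Run the Euclidean algorithm on 36 and 5; the successive quotients are the partial quotients a_0, a_1, ... (each step inverts the fractional part left over by the previous one):
  36 = 7*5 + 1, so a_0 = 7.
  5 = 5*1 + 0, so a_1 = 5.
The remainder reaches 0 after 2 divisions, so the expansion has 2 partial quotients, read off in order.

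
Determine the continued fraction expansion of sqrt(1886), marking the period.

Write x_i = (sqrt(1886) + m_i)/d_i with (m_0, d_0) = (0, 1). a_0 = floor(sqrt(1886)) = 43, since 43^2 = 1849 <= 1886 < 1936 = 44^2.
Iterate m_{i+1} = d_i*a_i - m_i, d_{i+1} = (1886 - m_{i+1}^2)/d_i, a_{i+1} = floor((a_0 + m_{i+1})/d_{i+1}):
  m_1 = 1*43 - 0 = 43, d_1 = (1886 - 43^2)/1 = 37/1 = 37, a_1 = floor((43 + 43)/37) = 2.
  m_2 = 37*2 - 43 = 31, d_2 = (1886 - 31^2)/37 = 925/37 = 25, a_2 = floor((43 + 31)/25) = 2.
  m_3 = 25*2 - 31 = 19, d_3 = (1886 - 19^2)/25 = 1525/25 = 61, a_3 = floor((43 + 19)/61) = 1.
  m_4 = 61*1 - 19 = 42, d_4 = (1886 - 42^2)/61 = 122/61 = 2, a_4 = floor((43 + 42)/2) = 42.
  m_5 = 2*42 - 42 = 42, d_5 = (1886 - 42^2)/2 = 122/2 = 61, a_5 = floor((43 + 42)/61) = 1.
  m_6 = 61*1 - 42 = 19, d_6 = (1886 - 19^2)/61 = 1525/61 = 25, a_6 = floor((43 + 19)/25) = 2.
  m_7 = 25*2 - 19 = 31, d_7 = (1886 - 31^2)/25 = 925/25 = 37, a_7 = floor((43 + 31)/37) = 2.
  m_8 = 37*2 - 31 = 43, d_8 = (1886 - 43^2)/37 = 37/37 = 1, a_8 = floor((43 + 43)/1) = 86.
  m_9 = 1*86 - 43 = 43, d_9 = (1886 - 43^2)/1 = 37/1 = 37: (m_9, d_9) = (m_1, d_1) = (43, 37), so from here the quotients repeat a_1, ..., a_8; the period length is 8.
Hence the expansion of sqrt(1886) is a_0 = 43 followed by the repeating block 2, 2, 1, 42, 1, 2, 2, 86 (period 8).

[43; (2, 2, 1, 42, 1, 2, 2, 86)]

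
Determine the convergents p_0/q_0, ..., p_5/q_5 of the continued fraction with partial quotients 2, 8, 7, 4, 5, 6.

2/1, 17/8, 121/57, 501/236, 2626/1237, 16257/7658

Using the convergent recurrence p_i = a_i*p_{i-1} + p_{i-2}, q_i = a_i*q_{i-1} + q_{i-2} with p_{-2}=0, p_{-1}=1, q_{-2}=1, q_{-1}=0:
  i=0: a_0=2, p_0 = 2*1 + 0 = 2, q_0 = 2*0 + 1 = 1.
  i=1: a_1=8, p_1 = 8*2 + 1 = 17, q_1 = 8*1 + 0 = 8.
  i=2: a_2=7, p_2 = 7*17 + 2 = 121, q_2 = 7*8 + 1 = 57.
  i=3: a_3=4, p_3 = 4*121 + 17 = 501, q_3 = 4*57 + 8 = 236.
  i=4: a_4=5, p_4 = 5*501 + 121 = 2626, q_4 = 5*236 + 57 = 1237.
  i=5: a_5=6, p_5 = 6*2626 + 501 = 16257, q_5 = 6*1237 + 236 = 7658.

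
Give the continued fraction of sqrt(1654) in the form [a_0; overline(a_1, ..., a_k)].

[40; overline(1, 2, 40, 2, 1, 80)]

Write x_i = (sqrt(1654) + m_i)/d_i with (m_0, d_0) = (0, 1). a_0 = floor(sqrt(1654)) = 40, since 40^2 = 1600 <= 1654 < 1681 = 41^2.
Iterate m_{i+1} = d_i*a_i - m_i, d_{i+1} = (1654 - m_{i+1}^2)/d_i, a_{i+1} = floor((a_0 + m_{i+1})/d_{i+1}):
  m_1 = 1*40 - 0 = 40, d_1 = (1654 - 40^2)/1 = 54/1 = 54, a_1 = floor((40 + 40)/54) = 1.
  m_2 = 54*1 - 40 = 14, d_2 = (1654 - 14^2)/54 = 1458/54 = 27, a_2 = floor((40 + 14)/27) = 2.
  m_3 = 27*2 - 14 = 40, d_3 = (1654 - 40^2)/27 = 54/27 = 2, a_3 = floor((40 + 40)/2) = 40.
  m_4 = 2*40 - 40 = 40, d_4 = (1654 - 40^2)/2 = 54/2 = 27, a_4 = floor((40 + 40)/27) = 2.
  m_5 = 27*2 - 40 = 14, d_5 = (1654 - 14^2)/27 = 1458/27 = 54, a_5 = floor((40 + 14)/54) = 1.
  m_6 = 54*1 - 14 = 40, d_6 = (1654 - 40^2)/54 = 54/54 = 1, a_6 = floor((40 + 40)/1) = 80.
  m_7 = 1*80 - 40 = 40, d_7 = (1654 - 40^2)/1 = 54/1 = 54: (m_7, d_7) = (m_1, d_1) = (40, 54), so from here the quotients repeat a_1, ..., a_6; the period length is 6.
Hence the expansion of sqrt(1654) is a_0 = 40 followed by the repeating block 1, 2, 40, 2, 1, 80 (period 6).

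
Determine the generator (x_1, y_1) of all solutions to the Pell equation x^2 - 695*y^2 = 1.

First expand sqrt(695) as a continued fraction. With x_i = (sqrt(695) + m_i)/d_i and (m_0, d_0) = (0, 1): a_0 = floor(sqrt(695)) = 26, since 26^2 = 676 <= 695 < 729 = 27^2.
Iterate m_{i+1} = d_i*a_i - m_i, d_{i+1} = (695 - m_{i+1}^2)/d_i, a_{i+1} = floor((a_0 + m_{i+1})/d_{i+1}):
  m_1 = 1*26 - 0 = 26, d_1 = (695 - 26^2)/1 = 19/1 = 19, a_1 = floor((26 + 26)/19) = 2.
  m_2 = 19*2 - 26 = 12, d_2 = (695 - 12^2)/19 = 551/19 = 29, a_2 = floor((26 + 12)/29) = 1.
  m_3 = 29*1 - 12 = 17, d_3 = (695 - 17^2)/29 = 406/29 = 14, a_3 = floor((26 + 17)/14) = 3.
  m_4 = 14*3 - 17 = 25, d_4 = (695 - 25^2)/14 = 70/14 = 5, a_4 = floor((26 + 25)/5) = 10.
  m_5 = 5*10 - 25 = 25, d_5 = (695 - 25^2)/5 = 70/5 = 14, a_5 = floor((26 + 25)/14) = 3.
  m_6 = 14*3 - 25 = 17, d_6 = (695 - 17^2)/14 = 406/14 = 29, a_6 = floor((26 + 17)/29) = 1.
  m_7 = 29*1 - 17 = 12, d_7 = (695 - 12^2)/29 = 551/29 = 19, a_7 = floor((26 + 12)/19) = 2.
  m_8 = 19*2 - 12 = 26, d_8 = (695 - 26^2)/19 = 19/19 = 1, a_8 = floor((26 + 26)/1) = 52.
  m_9 = 1*52 - 26 = 26, d_9 = (695 - 26^2)/1 = 19/1 = 19: (m_9, d_9) = (m_1, d_1) = (26, 19), so from here the quotients repeat a_1, ..., a_8; the period length is 8.
So sqrt(695) = [26; (2, 1, 3, 10, 3, 1, 2, 52)] with period length k = 8.
k is even, so the fundamental solution of x^2 - 695y^2 = 1 is (p_{k-1}, q_{k-1}) = (p_7, q_7); compute convergents through index 7.
Convergents (p_i = a_i*p_{i-1} + p_{i-2}, q_i = a_i*q_{i-1} + q_{i-2} with p_{-2}=0, p_{-1}=1, q_{-2}=1, q_{-1}=0):
  i=0: a_0=26, p_0 = 26*1 + 0 = 26, q_0 = 26*0 + 1 = 1.
  i=1: a_1=2, p_1 = 2*26 + 1 = 53, q_1 = 2*1 + 0 = 2.
  i=2: a_2=1, p_2 = 1*53 + 26 = 79, q_2 = 1*2 + 1 = 3.
  i=3: a_3=3, p_3 = 3*79 + 53 = 290, q_3 = 3*3 + 2 = 11.
  i=4: a_4=10, p_4 = 10*290 + 79 = 2979, q_4 = 10*11 + 3 = 113.
  i=5: a_5=3, p_5 = 3*2979 + 290 = 9227, q_5 = 3*113 + 11 = 350.
  i=6: a_6=1, p_6 = 1*9227 + 2979 = 12206, q_6 = 1*350 + 113 = 463.
  i=7: a_7=2, p_7 = 2*12206 + 9227 = 33639, q_7 = 2*463 + 350 = 1276.
Check: 33639^2 - 695*1276^2 = 1131582321 - 1131582320 = 1, so (x, y) = (33639, 1276) solves the equation, and by the theorem it is the least positive solution.

(x, y) = (33639, 1276)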